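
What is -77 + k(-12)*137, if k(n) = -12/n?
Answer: 60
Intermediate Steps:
-77 + k(-12)*137 = -77 - 12/(-12)*137 = -77 - 12*(-1/12)*137 = -77 + 1*137 = -77 + 137 = 60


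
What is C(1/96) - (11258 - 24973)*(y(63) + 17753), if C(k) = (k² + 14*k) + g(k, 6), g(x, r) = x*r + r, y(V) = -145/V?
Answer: 15705500263559/64512 ≈ 2.4345e+8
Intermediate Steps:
g(x, r) = r + r*x (g(x, r) = r*x + r = r + r*x)
C(k) = 6 + k² + 20*k (C(k) = (k² + 14*k) + 6*(1 + k) = (k² + 14*k) + (6 + 6*k) = 6 + k² + 20*k)
C(1/96) - (11258 - 24973)*(y(63) + 17753) = (6 + (1/96)² + 20/96) - (11258 - 24973)*(-145/63 + 17753) = (6 + (1/96)² + 20*(1/96)) - (-13715)*(-145*1/63 + 17753) = (6 + 1/9216 + 5/24) - (-13715)*(-145/63 + 17753) = 57217/9216 - (-13715)*1118294/63 = 57217/9216 - 1*(-15337402210/63) = 57217/9216 + 15337402210/63 = 15705500263559/64512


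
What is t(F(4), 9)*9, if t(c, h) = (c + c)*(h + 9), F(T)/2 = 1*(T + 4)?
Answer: 5184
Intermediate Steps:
F(T) = 8 + 2*T (F(T) = 2*(1*(T + 4)) = 2*(1*(4 + T)) = 2*(4 + T) = 8 + 2*T)
t(c, h) = 2*c*(9 + h) (t(c, h) = (2*c)*(9 + h) = 2*c*(9 + h))
t(F(4), 9)*9 = (2*(8 + 2*4)*(9 + 9))*9 = (2*(8 + 8)*18)*9 = (2*16*18)*9 = 576*9 = 5184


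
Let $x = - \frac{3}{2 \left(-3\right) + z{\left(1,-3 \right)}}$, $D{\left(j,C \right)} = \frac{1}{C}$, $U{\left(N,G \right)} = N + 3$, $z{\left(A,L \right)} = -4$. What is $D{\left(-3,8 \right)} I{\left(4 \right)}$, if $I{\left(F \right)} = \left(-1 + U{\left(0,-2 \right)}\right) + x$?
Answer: $\frac{23}{80} \approx 0.2875$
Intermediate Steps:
$U{\left(N,G \right)} = 3 + N$
$x = \frac{3}{10}$ ($x = - \frac{3}{2 \left(-3\right) - 4} = - \frac{3}{-6 - 4} = - \frac{3}{-10} = \left(-3\right) \left(- \frac{1}{10}\right) = \frac{3}{10} \approx 0.3$)
$I{\left(F \right)} = \frac{23}{10}$ ($I{\left(F \right)} = \left(-1 + \left(3 + 0\right)\right) + \frac{3}{10} = \left(-1 + 3\right) + \frac{3}{10} = 2 + \frac{3}{10} = \frac{23}{10}$)
$D{\left(-3,8 \right)} I{\left(4 \right)} = \frac{1}{8} \cdot \frac{23}{10} = \frac{23}{80}$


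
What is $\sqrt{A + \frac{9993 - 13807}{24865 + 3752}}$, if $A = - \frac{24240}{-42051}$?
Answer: $\frac{\sqrt{71305703049579258}}{401124489} \approx 0.66571$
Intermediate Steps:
$A = \frac{8080}{14017}$ ($A = \left(-24240\right) \left(- \frac{1}{42051}\right) = \frac{8080}{14017} \approx 0.57644$)
$\sqrt{A + \frac{9993 - 13807}{24865 + 3752}} = \sqrt{\frac{8080}{14017} + \frac{9993 - 13807}{24865 + 3752}} = \sqrt{\frac{8080}{14017} - \frac{3814}{28617}} = \sqrt{\frac{177764522}{401124489}} = \frac{\sqrt{71305703049579258}}{401124489}$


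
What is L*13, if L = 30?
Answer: 390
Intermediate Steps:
L*13 = 30*13 = 390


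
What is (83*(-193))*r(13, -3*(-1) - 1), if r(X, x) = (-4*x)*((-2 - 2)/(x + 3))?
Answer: -512608/5 ≈ -1.0252e+5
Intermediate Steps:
r(X, x) = 16*x/(3 + x) (r(X, x) = (-4*x)*(-4/(3 + x)) = 16*x/(3 + x))
(83*(-193))*r(13, -3*(-1) - 1) = (83*(-193))*(16*(-3*(-1) - 1)/(3 + (-3*(-1) - 1))) = -256304*(3 - 1)/(3 + (3 - 1)) = -256304*2/(3 + 2) = -256304*2/5 = -16019*32/5 = -512608/5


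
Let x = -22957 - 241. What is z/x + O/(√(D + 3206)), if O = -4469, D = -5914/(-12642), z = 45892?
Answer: -3278/1657 - 31283*√2614582707/20268083 ≈ -80.900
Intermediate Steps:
D = 2957/6321 (D = -5914*(-1/12642) = 2957/6321 ≈ 0.46781)
x = -23198
z/x + O/(√(D + 3206)) = 45892/(-23198) - 4469/√(2957/6321 + 3206) = 45892*(-1/23198) - 4469*7*√2614582707/20268083 = -3278/1657 - 4469*7*√2614582707/20268083 = -3278/1657 - 31283*√2614582707/20268083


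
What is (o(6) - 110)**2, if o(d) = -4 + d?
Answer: 11664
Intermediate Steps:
(o(6) - 110)**2 = ((-4 + 6) - 110)**2 = (2 - 110)**2 = (-108)**2 = 11664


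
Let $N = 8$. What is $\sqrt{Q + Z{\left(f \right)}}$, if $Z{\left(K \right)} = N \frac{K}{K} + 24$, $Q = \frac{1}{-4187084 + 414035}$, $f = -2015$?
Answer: $\frac{\sqrt{9296913396567}}{539007} \approx 5.6569$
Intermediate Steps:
$Q = - \frac{1}{3773049}$ ($Q = \frac{1}{-3773049} = - \frac{1}{3773049} \approx -2.6504 \cdot 10^{-7}$)
$Z{\left(K \right)} = 32$ ($Z{\left(K \right)} = 8 \frac{K}{K} + 24 = 8 \cdot 1 + 24 = 8 + 24 = 32$)
$\sqrt{Q + Z{\left(f \right)}} = \sqrt{- \frac{1}{3773049} + 32} = \sqrt{\frac{120737567}{3773049}} = \frac{\sqrt{9296913396567}}{539007}$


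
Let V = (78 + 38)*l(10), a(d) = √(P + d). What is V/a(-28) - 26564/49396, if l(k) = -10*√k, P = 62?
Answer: -6641/12349 - 1160*√85/17 ≈ -629.64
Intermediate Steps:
a(d) = √(62 + d)
V = -1160*√10 (V = (78 + 38)*(-10*√10) = 116*(-10*√10) = -1160*√10 ≈ -3668.2)
V/a(-28) - 26564/49396 = (-1160*√10)/(√(62 - 28)) - 26564/49396 = (-1160*√10)/(√34) - 26564*1/49396 = (-1160*√10)*(√34/34) - 6641/12349 = -1160*√85/17 - 6641/12349 = -6641/12349 - 1160*√85/17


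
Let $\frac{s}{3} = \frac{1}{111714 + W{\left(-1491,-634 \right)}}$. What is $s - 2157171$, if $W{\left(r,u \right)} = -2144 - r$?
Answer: $- \frac{239577568428}{111061} \approx -2.1572 \cdot 10^{6}$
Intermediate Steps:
$s = \frac{3}{111061}$ ($s = \frac{3}{111714 - 653} = \frac{3}{111061} \approx 2.7012 \cdot 10^{-5}$)
$s - 2157171 = \frac{3}{111061} - 2157171 = - \frac{239577568428}{111061}$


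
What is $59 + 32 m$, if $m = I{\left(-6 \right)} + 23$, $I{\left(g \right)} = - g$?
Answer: $987$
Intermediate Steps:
$m = 29$ ($m = \left(-1\right) \left(-6\right) + 23 = 6 + 23 = 29$)
$59 + 32 m = 59 + 32 \cdot 29 = 59 + 928 = 987$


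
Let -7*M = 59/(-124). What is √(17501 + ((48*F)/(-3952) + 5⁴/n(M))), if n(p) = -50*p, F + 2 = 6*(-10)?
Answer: √3677833142581/14573 ≈ 131.60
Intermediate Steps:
M = 59/868 (M = -59/(7*(-124)) = -59*(-1)/(7*124) = -⅐*(-59/124) = 59/868 ≈ 0.067972)
F = -62 (F = -2 + 6*(-10) = -2 - 60 = -62)
√(17501 + ((48*F)/(-3952) + 5⁴/n(M))) = √(17501 + ((48*(-62))/(-3952) + 5⁴/((-50*59/868)))) = √(17501 + (-2976*(-1/3952) + 625/(-1475/434))) = √(17501 + (186/247 + 625*(-434/1475))) = √(17501 + (186/247 - 10850/59)) = √(17501 - 2668976/14573) = √(252373097/14573) = √3677833142581/14573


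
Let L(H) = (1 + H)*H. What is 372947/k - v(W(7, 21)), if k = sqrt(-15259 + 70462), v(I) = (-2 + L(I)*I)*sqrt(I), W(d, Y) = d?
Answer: -390*sqrt(7) + 372947*sqrt(55203)/55203 ≈ 555.48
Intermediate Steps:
L(H) = H*(1 + H)
v(I) = sqrt(I)*(-2 + I**2*(1 + I)) (v(I) = (-2 + (I*(1 + I))*I)*sqrt(I) = (-2 + I**2*(1 + I))*sqrt(I) = sqrt(I)*(-2 + I**2*(1 + I)))
k = sqrt(55203) ≈ 234.95
372947/k - v(W(7, 21)) = 372947/(sqrt(55203)) - sqrt(7)*(-2 + 7**2*(1 + 7)) = 372947*(sqrt(55203)/55203) - sqrt(7)*(-2 + 49*8) = 372947*sqrt(55203)/55203 - sqrt(7)*(-2 + 392) = 372947*sqrt(55203)/55203 - sqrt(7)*390 = 372947*sqrt(55203)/55203 - 390*sqrt(7) = -390*sqrt(7) + 372947*sqrt(55203)/55203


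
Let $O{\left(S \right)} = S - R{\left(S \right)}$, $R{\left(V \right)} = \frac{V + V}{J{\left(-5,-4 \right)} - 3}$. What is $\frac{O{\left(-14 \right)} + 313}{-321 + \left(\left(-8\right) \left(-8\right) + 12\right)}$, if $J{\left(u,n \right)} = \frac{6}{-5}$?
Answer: $- \frac{877}{735} \approx -1.1932$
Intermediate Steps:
$J{\left(u,n \right)} = - \frac{6}{5}$ ($J{\left(u,n \right)} = 6 \left(- \frac{1}{5}\right) = - \frac{6}{5}$)
$R{\left(V \right)} = - \frac{10 V}{21}$ ($R{\left(V \right)} = \frac{V + V}{- \frac{6}{5} - 3} = \frac{2 V}{- \frac{21}{5}} = 2 V \left(- \frac{5}{21}\right) = - \frac{10 V}{21}$)
$O{\left(S \right)} = \frac{31 S}{21}$ ($O{\left(S \right)} = S - - \frac{10 S}{21} = S + \frac{10 S}{21} = \frac{31 S}{21}$)
$\frac{O{\left(-14 \right)} + 313}{-321 + \left(\left(-8\right) \left(-8\right) + 12\right)} = \frac{\frac{31}{21} \left(-14\right) + 313}{-321 + \left(\left(-8\right) \left(-8\right) + 12\right)} = \frac{- \frac{62}{3} + 313}{-321 + \left(64 + 12\right)} = \frac{877}{3 \left(-321 + 76\right)} = \frac{877}{3 \left(-245\right)} = \frac{877}{3} \left(- \frac{1}{245}\right) = - \frac{877}{735}$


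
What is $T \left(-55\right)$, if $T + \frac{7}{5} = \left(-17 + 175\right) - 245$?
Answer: $4862$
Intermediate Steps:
$T = - \frac{442}{5}$ ($T = - \frac{7}{5} + \left(\left(-17 + 175\right) - 245\right) = - \frac{7}{5} + \left(158 - 245\right) = - \frac{7}{5} - 87 = - \frac{442}{5} \approx -88.4$)
$T \left(-55\right) = \left(- \frac{442}{5}\right) \left(-55\right) = 4862$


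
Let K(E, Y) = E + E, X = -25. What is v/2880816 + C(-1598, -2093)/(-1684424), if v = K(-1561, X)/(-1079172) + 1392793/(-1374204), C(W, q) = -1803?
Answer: 80212034253416192567/74961382077286359625152 ≈ 0.0010700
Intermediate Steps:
K(E, Y) = 2*E
v = -124897745209/123583539924 (v = (2*(-1561))/(-1079172) + 1392793/(-1374204) = -3122*(-1/1079172) + 1392793*(-1/1374204) = 1561/539586 - 1392793/1374204 = -124897745209/123583539924 ≈ -1.0106)
v/2880816 + C(-1598, -2093)/(-1684424) = -124897745209/123583539924/2880816 - 1803/(-1684424) = -124897745209/123583539924*1/2880816 - 1803*(-1/1684424) = -124897745209/356021439149697984 + 1803/1684424 = 80212034253416192567/74961382077286359625152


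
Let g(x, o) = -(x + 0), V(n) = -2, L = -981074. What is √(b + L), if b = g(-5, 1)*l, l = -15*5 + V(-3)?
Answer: 3*I*√109051 ≈ 990.69*I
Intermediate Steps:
g(x, o) = -x
l = -77 (l = -15*5 - 2 = -75 - 2 = -77)
b = -385 (b = -1*(-5)*(-77) = 5*(-77) = -385)
√(b + L) = √(-385 - 981074) = √(-981459) = 3*I*√109051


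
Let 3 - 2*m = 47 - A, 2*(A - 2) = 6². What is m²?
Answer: 144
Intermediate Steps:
A = 20 (A = 2 + (½)*6² = 2 + (½)*36 = 2 + 18 = 20)
m = -12 (m = 3/2 - (47 - 1*20)/2 = 3/2 - (47 - 20)/2 = 3/2 - ½*27 = 3/2 - 27/2 = -12)
m² = (-12)² = 144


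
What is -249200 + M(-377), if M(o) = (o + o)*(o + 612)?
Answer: -426390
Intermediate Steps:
M(o) = 2*o*(612 + o) (M(o) = (2*o)*(612 + o) = 2*o*(612 + o))
-249200 + M(-377) = -249200 + 2*(-377)*(612 - 377) = -249200 + 2*(-377)*235 = -249200 - 177190 = -426390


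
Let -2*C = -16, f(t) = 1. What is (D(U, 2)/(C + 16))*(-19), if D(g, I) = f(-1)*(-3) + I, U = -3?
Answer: 19/24 ≈ 0.79167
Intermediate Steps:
C = 8 (C = -1/2*(-16) = 8)
D(g, I) = -3 + I (D(g, I) = 1*(-3) + I = -3 + I)
(D(U, 2)/(C + 16))*(-19) = ((-3 + 2)/(8 + 16))*(-19) = (-1/24)*(-19) = ((1/24)*(-1))*(-19) = -1/24*(-19) = 19/24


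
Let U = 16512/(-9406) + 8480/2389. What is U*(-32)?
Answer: -645051392/11235467 ≈ -57.412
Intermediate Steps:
U = 20157856/11235467 (U = 16512*(-1/9406) + 8480*(1/2389) = -8256/4703 + 8480/2389 = 20157856/11235467 ≈ 1.7941)
U*(-32) = (20157856/11235467)*(-32) = -645051392/11235467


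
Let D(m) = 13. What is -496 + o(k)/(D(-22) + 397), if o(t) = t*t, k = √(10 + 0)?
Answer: -20335/41 ≈ -495.98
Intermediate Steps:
k = √10 ≈ 3.1623
o(t) = t²
-496 + o(k)/(D(-22) + 397) = -496 + (√10)²/(13 + 397) = -496 + 10/410 = -496 + (1/410)*10 = -496 + 1/41 = -20335/41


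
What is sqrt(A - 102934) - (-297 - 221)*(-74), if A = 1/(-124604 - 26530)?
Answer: -38332 + I*sqrt(2351165515546038)/151134 ≈ -38332.0 + 320.83*I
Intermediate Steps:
A = -1/151134 (A = 1/(-151134) = -1/151134 ≈ -6.6166e-6)
sqrt(A - 102934) - (-297 - 221)*(-74) = sqrt(-1/151134 - 102934) - (-297 - 221)*(-74) = sqrt(-15556827157/151134) - (-518)*(-74) = I*sqrt(2351165515546038)/151134 - 1*38332 = I*sqrt(2351165515546038)/151134 - 38332 = -38332 + I*sqrt(2351165515546038)/151134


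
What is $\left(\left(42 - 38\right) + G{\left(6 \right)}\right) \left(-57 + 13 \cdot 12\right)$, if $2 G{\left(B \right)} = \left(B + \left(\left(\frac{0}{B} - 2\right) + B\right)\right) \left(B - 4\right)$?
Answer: $1386$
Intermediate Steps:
$G{\left(B \right)} = \frac{\left(-4 + B\right) \left(-2 + 2 B\right)}{2}$ ($G{\left(B \right)} = \frac{\left(B + \left(\left(\frac{0}{B} - 2\right) + B\right)\right) \left(B - 4\right)}{2} = \frac{\left(B + \left(\left(0 - 2\right) + B\right)\right) \left(-4 + B\right)}{2} = \frac{\left(B + \left(-2 + B\right)\right) \left(-4 + B\right)}{2} = \frac{\left(-2 + 2 B\right) \left(-4 + B\right)}{2} = \frac{\left(-4 + B\right) \left(-2 + 2 B\right)}{2}$)
$\left(\left(42 - 38\right) + G{\left(6 \right)}\right) \left(-57 + 13 \cdot 12\right) = \left(\left(42 - 38\right) + \left(4 + 6^{2} - 30\right)\right) \left(-57 + 13 \cdot 12\right) = \left(4 + \left(4 + 36 - 30\right)\right) \left(-57 + 156\right) = \left(4 + 10\right) 99 = 14 \cdot 99 = 1386$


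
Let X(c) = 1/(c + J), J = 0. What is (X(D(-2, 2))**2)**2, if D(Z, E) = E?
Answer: 1/16 ≈ 0.062500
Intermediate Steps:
X(c) = 1/c (X(c) = 1/(c + 0) = 1/c)
(X(D(-2, 2))**2)**2 = ((1/2)**2)**2 = (1/4)**2 = 1/16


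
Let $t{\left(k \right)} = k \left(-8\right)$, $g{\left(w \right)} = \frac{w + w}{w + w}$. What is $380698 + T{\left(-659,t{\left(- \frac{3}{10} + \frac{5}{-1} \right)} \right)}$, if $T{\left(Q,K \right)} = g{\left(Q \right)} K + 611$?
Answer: $\frac{1906757}{5} \approx 3.8135 \cdot 10^{5}$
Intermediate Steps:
$g{\left(w \right)} = 1$ ($g{\left(w \right)} = \frac{2 w}{2 w} = 2 w \frac{1}{2 w} = 1$)
$t{\left(k \right)} = - 8 k$
$T{\left(Q,K \right)} = 611 + K$ ($T{\left(Q,K \right)} = 1 K + 611 = K + 611 = 611 + K$)
$380698 + T{\left(-659,t{\left(- \frac{3}{10} + \frac{5}{-1} \right)} \right)} = 380698 + \left(611 - 8 \left(- \frac{3}{10} + \frac{5}{-1}\right)\right) = 380698 + \left(611 - 8 \left(\left(-3\right) \frac{1}{10} + 5 \left(-1\right)\right)\right) = 380698 + \left(611 - 8 \left(- \frac{3}{10} - 5\right)\right) = 380698 + \left(611 - - \frac{212}{5}\right) = 380698 + \left(611 + \frac{212}{5}\right) = 380698 + \frac{3267}{5} = \frac{1906757}{5}$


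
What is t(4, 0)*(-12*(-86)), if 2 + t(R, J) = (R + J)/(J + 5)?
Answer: -6192/5 ≈ -1238.4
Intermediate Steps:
t(R, J) = -2 + (J + R)/(5 + J) (t(R, J) = -2 + (R + J)/(J + 5) = -2 + (J + R)/(5 + J))
t(4, 0)*(-12*(-86)) = ((-10 + 4 - 1*0)/(5 + 0))*(-12*(-86)) = ((-10 + 4 + 0)/5)*1032 = ((⅕)*(-6))*1032 = -6/5*1032 = -6192/5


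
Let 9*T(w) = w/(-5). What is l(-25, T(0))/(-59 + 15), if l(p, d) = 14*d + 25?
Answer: -25/44 ≈ -0.56818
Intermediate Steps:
T(w) = -w/45 (T(w) = (w/(-5))/9 = (w*(-⅕))/9 = (-w/5)/9 = -w/45)
l(p, d) = 25 + 14*d
l(-25, T(0))/(-59 + 15) = (25 + 14*(-1/45*0))/(-59 + 15) = (25 + 14*0)/(-44) = (25 + 0)*(-1/44) = 25*(-1/44) = -25/44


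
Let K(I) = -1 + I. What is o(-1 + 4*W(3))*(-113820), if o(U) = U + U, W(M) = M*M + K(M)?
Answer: -9788520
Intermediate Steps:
W(M) = -1 + M + M**2 (W(M) = M*M + (-1 + M) = M**2 + (-1 + M) = -1 + M + M**2)
o(U) = 2*U
o(-1 + 4*W(3))*(-113820) = (2*(-1 + 4*(-1 + 3 + 3**2)))*(-113820) = (2*(-1 + 4*(-1 + 3 + 9)))*(-113820) = (2*(-1 + 4*11))*(-113820) = (2*(-1 + 44))*(-113820) = (2*43)*(-113820) = 86*(-113820) = -9788520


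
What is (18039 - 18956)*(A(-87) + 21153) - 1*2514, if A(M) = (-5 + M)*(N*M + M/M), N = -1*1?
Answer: -11975783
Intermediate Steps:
N = -1
A(M) = (1 - M)*(-5 + M) (A(M) = (-5 + M)*(-M + M/M) = (-5 + M)*(-M + 1) = (-5 + M)*(1 - M) = (1 - M)*(-5 + M))
(18039 - 18956)*(A(-87) + 21153) - 1*2514 = (18039 - 18956)*((-5 - 1*(-87)² + 6*(-87)) + 21153) - 1*2514 = -917*((-5 - 1*7569 - 522) + 21153) - 2514 = -917*((-5 - 7569 - 522) + 21153) - 2514 = -917*(-8096 + 21153) - 2514 = -917*13057 - 2514 = -11973269 - 2514 = -11975783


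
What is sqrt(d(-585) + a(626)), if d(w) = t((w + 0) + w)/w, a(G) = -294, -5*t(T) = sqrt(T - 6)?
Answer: sqrt(-11179350 + 182*I*sqrt(6))/195 ≈ 0.00034188 + 17.146*I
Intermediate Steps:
t(T) = -sqrt(-6 + T)/5 (t(T) = -sqrt(T - 6)/5 = -sqrt(-6 + T)/5)
d(w) = -sqrt(-6 + 2*w)/(5*w) (d(w) = (-sqrt(-6 + ((w + 0) + w))/5)/w = (-sqrt(-6 + (w + w))/5)/w = (-sqrt(-6 + 2*w)/5)/w = -sqrt(-6 + 2*w)/(5*w))
sqrt(d(-585) + a(626)) = sqrt(-1/5*sqrt(-6 + 2*(-585))/(-585) - 294) = sqrt(-1/5*(-1/585)*sqrt(-6 - 1170) - 294) = sqrt(-1/5*(-1/585)*sqrt(-1176) - 294) = sqrt(-1/5*(-1/585)*14*I*sqrt(6) - 294) = sqrt(14*I*sqrt(6)/2925 - 294) = sqrt(-294 + 14*I*sqrt(6)/2925)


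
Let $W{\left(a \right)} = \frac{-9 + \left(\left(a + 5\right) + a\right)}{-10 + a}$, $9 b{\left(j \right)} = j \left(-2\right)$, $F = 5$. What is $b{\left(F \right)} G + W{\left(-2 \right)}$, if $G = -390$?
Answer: $434$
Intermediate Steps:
$b{\left(j \right)} = - \frac{2 j}{9}$ ($b{\left(j \right)} = \frac{j \left(-2\right)}{9} = \frac{\left(-2\right) j}{9} = - \frac{2 j}{9}$)
$W{\left(a \right)} = \frac{-4 + 2 a}{-10 + a}$ ($W{\left(a \right)} = \frac{-9 + \left(\left(5 + a\right) + a\right)}{-10 + a} = \frac{-9 + \left(5 + 2 a\right)}{-10 + a} = \frac{-4 + 2 a}{-10 + a}$)
$b{\left(F \right)} G + W{\left(-2 \right)} = \left(- \frac{2}{9}\right) 5 \left(-390\right) + \frac{2 \left(-2 - 2\right)}{-10 - 2} = \left(- \frac{10}{9}\right) \left(-390\right) + 2 \frac{1}{-12} \left(-4\right) = \frac{1300}{3} + 2 \left(- \frac{1}{12}\right) \left(-4\right) = \frac{1300}{3} + \frac{2}{3} = 434$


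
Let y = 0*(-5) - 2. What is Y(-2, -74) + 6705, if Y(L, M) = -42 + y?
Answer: 6661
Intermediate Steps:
y = -2 (y = 0 - 2 = -2)
Y(L, M) = -44 (Y(L, M) = -42 - 2 = -44)
Y(-2, -74) + 6705 = -44 + 6705 = 6661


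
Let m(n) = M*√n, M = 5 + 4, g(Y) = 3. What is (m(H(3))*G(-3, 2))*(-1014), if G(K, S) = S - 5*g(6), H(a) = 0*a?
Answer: 0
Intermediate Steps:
H(a) = 0
M = 9
m(n) = 9*√n
G(K, S) = -15 + S (G(K, S) = S - 5*3 = S - 15 = -15 + S)
(m(H(3))*G(-3, 2))*(-1014) = ((9*√0)*(-15 + 2))*(-1014) = ((9*0)*(-13))*(-1014) = (0*(-13))*(-1014) = 0*(-1014) = 0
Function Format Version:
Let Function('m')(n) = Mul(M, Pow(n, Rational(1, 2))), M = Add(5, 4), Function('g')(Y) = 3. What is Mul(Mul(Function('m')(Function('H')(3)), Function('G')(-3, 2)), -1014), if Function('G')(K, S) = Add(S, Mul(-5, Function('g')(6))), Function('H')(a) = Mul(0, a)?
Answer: 0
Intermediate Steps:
Function('H')(a) = 0
M = 9
Function('m')(n) = Mul(9, Pow(n, Rational(1, 2)))
Function('G')(K, S) = Add(-15, S) (Function('G')(K, S) = Add(S, Mul(-5, 3)) = Add(S, -15) = Add(-15, S))
Mul(Mul(Function('m')(Function('H')(3)), Function('G')(-3, 2)), -1014) = Mul(Mul(Mul(9, Pow(0, Rational(1, 2))), Add(-15, 2)), -1014) = Mul(Mul(Mul(9, 0), -13), -1014) = Mul(Mul(0, -13), -1014) = Mul(0, -1014) = 0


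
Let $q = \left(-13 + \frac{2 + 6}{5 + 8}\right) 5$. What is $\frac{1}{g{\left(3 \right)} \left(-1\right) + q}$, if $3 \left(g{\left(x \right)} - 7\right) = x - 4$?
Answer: $- \frac{39}{2675} \approx -0.014579$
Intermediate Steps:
$g{\left(x \right)} = \frac{17}{3} + \frac{x}{3}$ ($g{\left(x \right)} = 7 + \frac{x - 4}{3} = 7 + \frac{-4 + x}{3} = 7 + \left(- \frac{4}{3} + \frac{x}{3}\right) = \frac{17}{3} + \frac{x}{3}$)
$q = - \frac{805}{13}$ ($q = \left(-13 + \frac{8}{13}\right) 5 = \left(- \frac{161}{13}\right) 5 = - \frac{805}{13} \approx -61.923$)
$\frac{1}{g{\left(3 \right)} \left(-1\right) + q} = \frac{1}{\left(\frac{17}{3} + \frac{1}{3} \cdot 3\right) \left(-1\right) - \frac{805}{13}} = \frac{1}{\left(\frac{17}{3} + 1\right) \left(-1\right) - \frac{805}{13}} = \frac{1}{\frac{20}{3} \left(-1\right) - \frac{805}{13}} = \frac{1}{- \frac{20}{3} - \frac{805}{13}} = \frac{1}{- \frac{2675}{39}} = - \frac{39}{2675}$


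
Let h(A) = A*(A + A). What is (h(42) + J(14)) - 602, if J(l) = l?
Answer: 2940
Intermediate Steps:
h(A) = 2*A**2 (h(A) = A*(2*A) = 2*A**2)
(h(42) + J(14)) - 602 = (2*42**2 + 14) - 602 = (2*1764 + 14) - 602 = (3528 + 14) - 602 = 3542 - 602 = 2940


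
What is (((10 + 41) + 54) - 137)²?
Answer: 1024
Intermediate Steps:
(((10 + 41) + 54) - 137)² = ((51 + 54) - 137)² = (105 - 137)² = (-32)² = 1024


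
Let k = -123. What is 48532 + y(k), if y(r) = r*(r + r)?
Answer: 78790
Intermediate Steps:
y(r) = 2*r**2 (y(r) = r*(2*r) = 2*r**2)
48532 + y(k) = 48532 + 2*(-123)**2 = 48532 + 2*15129 = 48532 + 30258 = 78790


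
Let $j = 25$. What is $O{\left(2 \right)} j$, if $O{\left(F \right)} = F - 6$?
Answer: $-100$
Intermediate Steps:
$O{\left(F \right)} = -6 + F$ ($O{\left(F \right)} = F - 6 = -6 + F$)
$O{\left(2 \right)} j = \left(-6 + 2\right) 25 = \left(-4\right) 25 = -100$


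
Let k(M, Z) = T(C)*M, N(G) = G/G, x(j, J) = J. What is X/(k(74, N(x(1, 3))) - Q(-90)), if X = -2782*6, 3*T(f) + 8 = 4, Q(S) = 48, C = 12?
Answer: 12519/110 ≈ 113.81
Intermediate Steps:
N(G) = 1
T(f) = -4/3 (T(f) = -8/3 + (⅓)*4 = -8/3 + 4/3 = -4/3)
k(M, Z) = -4*M/3
X = -16692
X/(k(74, N(x(1, 3))) - Q(-90)) = -16692/(-4/3*74 - 1*48) = -16692/(-296/3 - 48) = -16692/(-440/3) = -16692*(-3/440) = 12519/110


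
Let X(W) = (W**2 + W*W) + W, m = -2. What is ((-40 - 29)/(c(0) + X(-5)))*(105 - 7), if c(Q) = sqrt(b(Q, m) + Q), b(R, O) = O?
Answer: -304290/2027 + 6762*I*sqrt(2)/2027 ≈ -150.12 + 4.7178*I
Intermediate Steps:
c(Q) = sqrt(-2 + Q)
X(W) = W + 2*W**2 (X(W) = (W**2 + W**2) + W = 2*W**2 + W = W + 2*W**2)
((-40 - 29)/(c(0) + X(-5)))*(105 - 7) = ((-40 - 29)/(sqrt(-2 + 0) - 5*(1 + 2*(-5))))*(105 - 7) = -69/(sqrt(-2) - 5*(1 - 10))*98 = -69/(I*sqrt(2) - 5*(-9))*98 = -69/(I*sqrt(2) + 45)*98 = -69/(45 + I*sqrt(2))*98 = -6762/(45 + I*sqrt(2))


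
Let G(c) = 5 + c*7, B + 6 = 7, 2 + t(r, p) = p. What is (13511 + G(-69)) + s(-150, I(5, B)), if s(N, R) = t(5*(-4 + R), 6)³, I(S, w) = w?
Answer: 13097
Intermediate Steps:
t(r, p) = -2 + p
B = 1 (B = -6 + 7 = 1)
G(c) = 5 + 7*c
s(N, R) = 64 (s(N, R) = (-2 + 6)³ = 4³ = 64)
(13511 + G(-69)) + s(-150, I(5, B)) = (13511 + (5 + 7*(-69))) + 64 = (13511 + (5 - 483)) + 64 = (13511 - 478) + 64 = 13033 + 64 = 13097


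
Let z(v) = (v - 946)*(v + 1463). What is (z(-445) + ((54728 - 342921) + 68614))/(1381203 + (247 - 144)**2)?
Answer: -1635617/1391812 ≈ -1.1752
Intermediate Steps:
z(v) = (-946 + v)*(1463 + v)
(z(-445) + ((54728 - 342921) + 68614))/(1381203 + (247 - 144)**2) = ((-1383998 + (-445)**2 + 517*(-445)) + ((54728 - 342921) + 68614))/(1381203 + (247 - 144)**2) = ((-1383998 + 198025 - 230065) + (-288193 + 68614))/(1381203 + 103**2) = (-1416038 - 219579)/(1381203 + 10609) = -1635617/1391812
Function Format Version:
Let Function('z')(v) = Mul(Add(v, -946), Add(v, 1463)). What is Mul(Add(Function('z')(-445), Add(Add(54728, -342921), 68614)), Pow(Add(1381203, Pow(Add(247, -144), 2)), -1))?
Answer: Rational(-1635617, 1391812) ≈ -1.1752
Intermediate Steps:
Function('z')(v) = Mul(Add(-946, v), Add(1463, v))
Mul(Add(Function('z')(-445), Add(Add(54728, -342921), 68614)), Pow(Add(1381203, Pow(Add(247, -144), 2)), -1)) = Mul(Add(Add(-1383998, Pow(-445, 2), Mul(517, -445)), Add(Add(54728, -342921), 68614)), Pow(Add(1381203, Pow(Add(247, -144), 2)), -1)) = Mul(Add(Add(-1383998, 198025, -230065), Add(-288193, 68614)), Pow(Add(1381203, Pow(103, 2)), -1)) = Mul(Add(-1416038, -219579), Pow(Add(1381203, 10609), -1)) = Mul(-1635617, Pow(1391812, -1)) = Mul(-1635617, Rational(1, 1391812)) = Rational(-1635617, 1391812)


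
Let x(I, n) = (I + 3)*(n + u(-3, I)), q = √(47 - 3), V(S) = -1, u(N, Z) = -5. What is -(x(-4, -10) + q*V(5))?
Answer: -15 + 2*√11 ≈ -8.3667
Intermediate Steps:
q = 2*√11 (q = √44 = 2*√11 ≈ 6.6332)
x(I, n) = (-5 + n)*(3 + I) (x(I, n) = (I + 3)*(n - 5) = (3 + I)*(-5 + n) = (-5 + n)*(3 + I))
-(x(-4, -10) + q*V(5)) = -((-15 - 5*(-4) + 3*(-10) - 4*(-10)) + (2*√11)*(-1)) = -((-15 + 20 - 30 + 40) - 2*√11) = -(15 - 2*√11) = -15 + 2*√11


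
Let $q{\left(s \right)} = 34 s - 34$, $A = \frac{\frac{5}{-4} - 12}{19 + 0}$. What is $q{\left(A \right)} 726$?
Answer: $- \frac{796059}{19} \approx -41898.0$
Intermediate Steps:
$A = - \frac{53}{76}$ ($A = \frac{5 \left(- \frac{1}{4}\right) - 12}{19} = \left(- \frac{5}{4} - 12\right) \frac{1}{19} = \left(- \frac{53}{4}\right) \frac{1}{19} = - \frac{53}{76} \approx -0.69737$)
$q{\left(s \right)} = -34 + 34 s$
$q{\left(A \right)} 726 = \left(-34 + 34 \left(- \frac{53}{76}\right)\right) 726 = \left(-34 - \frac{901}{38}\right) 726 = \left(- \frac{2193}{38}\right) 726 = - \frac{796059}{19}$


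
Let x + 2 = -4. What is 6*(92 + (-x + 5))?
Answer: 618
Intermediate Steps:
x = -6 (x = -2 - 4 = -6)
6*(92 + (-x + 5)) = 6*(92 + (-1*(-6) + 5)) = 6*(92 + (6 + 5)) = 6*(92 + 11) = 6*103 = 618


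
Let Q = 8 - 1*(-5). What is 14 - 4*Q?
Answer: -38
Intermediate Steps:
Q = 13 (Q = 8 + 5 = 13)
14 - 4*Q = 14 - 4*13 = 14 - 52 = -38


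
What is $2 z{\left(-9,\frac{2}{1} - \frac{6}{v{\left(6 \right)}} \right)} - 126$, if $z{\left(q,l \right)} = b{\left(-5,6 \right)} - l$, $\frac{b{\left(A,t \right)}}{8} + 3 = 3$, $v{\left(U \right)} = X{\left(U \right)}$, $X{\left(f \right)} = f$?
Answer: $-128$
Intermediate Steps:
$v{\left(U \right)} = U$
$b{\left(A,t \right)} = 0$ ($b{\left(A,t \right)} = -24 + 8 \cdot 3 = -24 + 24 = 0$)
$z{\left(q,l \right)} = - l$ ($z{\left(q,l \right)} = 0 - l = - l$)
$2 z{\left(-9,\frac{2}{1} - \frac{6}{v{\left(6 \right)}} \right)} - 126 = 2 \left(- (\frac{2}{1} - \frac{6}{6})\right) - 126 = 2 \left(- (2 \cdot 1 - 1)\right) - 126 = 2 \left(- (2 - 1)\right) - 126 = 2 \left(\left(-1\right) 1\right) - 126 = 2 \left(-1\right) - 126 = -2 - 126 = -128$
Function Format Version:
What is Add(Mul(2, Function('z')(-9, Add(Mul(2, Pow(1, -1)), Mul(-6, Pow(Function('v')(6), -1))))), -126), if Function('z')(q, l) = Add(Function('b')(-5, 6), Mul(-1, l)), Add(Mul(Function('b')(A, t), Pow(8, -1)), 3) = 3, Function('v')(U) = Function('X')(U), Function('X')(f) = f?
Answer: -128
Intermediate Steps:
Function('v')(U) = U
Function('b')(A, t) = 0 (Function('b')(A, t) = Add(-24, Mul(8, 3)) = Add(-24, 24) = 0)
Function('z')(q, l) = Mul(-1, l) (Function('z')(q, l) = Add(0, Mul(-1, l)) = Mul(-1, l))
Add(Mul(2, Function('z')(-9, Add(Mul(2, Pow(1, -1)), Mul(-6, Pow(Function('v')(6), -1))))), -126) = Add(Mul(2, Mul(-1, Add(Mul(2, Pow(1, -1)), Mul(-6, Pow(6, -1))))), -126) = Add(Mul(2, Mul(-1, Add(Mul(2, 1), Mul(-6, Rational(1, 6))))), -126) = Add(Mul(2, Mul(-1, Add(2, -1))), -126) = Add(Mul(2, Mul(-1, 1)), -126) = Add(Mul(2, -1), -126) = Add(-2, -126) = -128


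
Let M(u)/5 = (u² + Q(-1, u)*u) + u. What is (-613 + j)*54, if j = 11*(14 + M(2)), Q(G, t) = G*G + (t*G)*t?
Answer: -24786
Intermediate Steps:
Q(G, t) = G² + G*t² (Q(G, t) = G² + (G*t)*t = G² + G*t²)
M(u) = 5*u + 5*u² + 5*u*(1 - u²) (M(u) = 5*((u² + (-(-1 + u²))*u) + u) = 5*((u² + (1 - u²)*u) + u) = 5*((u² + u*(1 - u²)) + u) = 5*(u + u² + u*(1 - u²)) = 5*u + 5*u² + 5*u*(1 - u²))
j = 154 (j = 11*(14 + 5*2*(2 + 2 - 1*2²)) = 11*(14 + 5*2*(2 + 2 - 1*4)) = 11*(14 + 5*2*(2 + 2 - 4)) = 11*(14 + 5*2*0) = 11*(14 + 0) = 11*14 = 154)
(-613 + j)*54 = (-613 + 154)*54 = -459*54 = -24786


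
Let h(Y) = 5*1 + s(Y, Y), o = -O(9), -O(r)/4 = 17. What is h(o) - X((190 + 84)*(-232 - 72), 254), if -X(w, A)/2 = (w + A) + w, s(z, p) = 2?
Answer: -332669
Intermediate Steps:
O(r) = -68 (O(r) = -4*17 = -68)
X(w, A) = -4*w - 2*A (X(w, A) = -2*((w + A) + w) = -2*((A + w) + w) = -2*(A + 2*w) = -4*w - 2*A)
o = 68 (o = -1*(-68) = 68)
h(Y) = 7 (h(Y) = 5*1 + 2 = 5 + 2 = 7)
h(o) - X((190 + 84)*(-232 - 72), 254) = 7 - (-4*(190 + 84)*(-232 - 72) - 2*254) = 7 - (-1096*(-304) - 508) = 7 - (-4*(-83296) - 508) = 7 - (333184 - 508) = 7 - 1*332676 = 7 - 332676 = -332669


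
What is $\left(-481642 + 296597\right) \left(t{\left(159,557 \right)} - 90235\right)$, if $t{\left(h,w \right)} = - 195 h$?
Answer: $22434855800$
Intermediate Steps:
$\left(-481642 + 296597\right) \left(t{\left(159,557 \right)} - 90235\right) = \left(-481642 + 296597\right) \left(\left(-195\right) 159 - 90235\right) = - 185045 \left(-31005 - 90235\right) = \left(-185045\right) \left(-121240\right) = 22434855800$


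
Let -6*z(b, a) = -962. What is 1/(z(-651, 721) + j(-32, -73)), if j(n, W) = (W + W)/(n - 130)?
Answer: 81/13060 ≈ 0.0062021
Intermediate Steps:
z(b, a) = 481/3 (z(b, a) = -⅙*(-962) = 481/3)
j(n, W) = 2*W/(-130 + n) (j(n, W) = (2*W)/(-130 + n) = 2*W/(-130 + n))
1/(z(-651, 721) + j(-32, -73)) = 1/(481/3 + 2*(-73)/(-130 - 32)) = 1/(481/3 + 2*(-73)/(-162)) = 1/(481/3 + 2*(-73)*(-1/162)) = 1/(481/3 + 73/81) = 1/(13060/81) = 81/13060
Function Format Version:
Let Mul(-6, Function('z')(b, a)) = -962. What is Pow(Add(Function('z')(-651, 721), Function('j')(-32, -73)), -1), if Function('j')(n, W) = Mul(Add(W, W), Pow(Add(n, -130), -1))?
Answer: Rational(81, 13060) ≈ 0.0062021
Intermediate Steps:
Function('z')(b, a) = Rational(481, 3) (Function('z')(b, a) = Mul(Rational(-1, 6), -962) = Rational(481, 3))
Function('j')(n, W) = Mul(2, W, Pow(Add(-130, n), -1)) (Function('j')(n, W) = Mul(Mul(2, W), Pow(Add(-130, n), -1)) = Mul(2, W, Pow(Add(-130, n), -1)))
Pow(Add(Function('z')(-651, 721), Function('j')(-32, -73)), -1) = Pow(Add(Rational(481, 3), Mul(2, -73, Pow(Add(-130, -32), -1))), -1) = Pow(Add(Rational(481, 3), Mul(2, -73, Pow(-162, -1))), -1) = Pow(Add(Rational(481, 3), Mul(2, -73, Rational(-1, 162))), -1) = Pow(Add(Rational(481, 3), Rational(73, 81)), -1) = Pow(Rational(13060, 81), -1) = Rational(81, 13060)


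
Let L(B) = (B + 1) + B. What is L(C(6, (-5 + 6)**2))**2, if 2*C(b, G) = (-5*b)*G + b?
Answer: 529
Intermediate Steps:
C(b, G) = b/2 - 5*G*b/2 (C(b, G) = ((-5*b)*G + b)/2 = (-5*G*b + b)/2 = (b - 5*G*b)/2 = b/2 - 5*G*b/2)
L(B) = 1 + 2*B (L(B) = (1 + B) + B = 1 + 2*B)
L(C(6, (-5 + 6)**2))**2 = (1 + 2*((1/2)*6*(1 - 5*(-5 + 6)**2)))**2 = (1 + 2*((1/2)*6*(1 - 5*1**2)))**2 = (1 + 2*((1/2)*6*(1 - 5*1)))**2 = (1 + 2*((1/2)*6*(1 - 5)))**2 = (1 + 2*((1/2)*6*(-4)))**2 = (1 + 2*(-12))**2 = (1 - 24)**2 = (-23)**2 = 529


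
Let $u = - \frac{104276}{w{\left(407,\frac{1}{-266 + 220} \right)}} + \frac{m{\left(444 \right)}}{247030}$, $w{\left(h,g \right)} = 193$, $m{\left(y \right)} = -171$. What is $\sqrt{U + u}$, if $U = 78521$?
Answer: $\frac{3 \sqrt{19695122466466337170}}{47676790} \approx 279.25$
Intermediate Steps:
$u = - \frac{25759333283}{47676790}$ ($u = - \frac{104276}{193} - \frac{171}{247030} = - \frac{25759333283}{47676790} \approx -540.29$)
$\sqrt{U + u} = \sqrt{78521 - \frac{25759333283}{47676790}} = \sqrt{\frac{3717869894307}{47676790}} = \frac{3 \sqrt{19695122466466337170}}{47676790}$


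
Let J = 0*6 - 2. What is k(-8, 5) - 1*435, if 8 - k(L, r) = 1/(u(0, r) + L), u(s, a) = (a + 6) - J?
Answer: -2136/5 ≈ -427.20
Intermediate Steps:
J = -2 (J = 0 - 2 = -2)
u(s, a) = 8 + a (u(s, a) = (a + 6) - 1*(-2) = (6 + a) + 2 = 8 + a)
k(L, r) = 8 - 1/(8 + L + r) (k(L, r) = 8 - 1/((8 + r) + L) = 8 - 1/(8 + L + r))
k(-8, 5) - 1*435 = (63 + 8*(-8) + 8*5)/(8 - 8 + 5) - 1*435 = (63 - 64 + 40)/5 - 435 = (1/5)*39 - 435 = 39/5 - 435 = -2136/5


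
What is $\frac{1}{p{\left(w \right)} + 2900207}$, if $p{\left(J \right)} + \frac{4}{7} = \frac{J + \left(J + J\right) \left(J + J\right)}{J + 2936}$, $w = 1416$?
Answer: $\frac{3808}{11051005015} \approx 3.4458 \cdot 10^{-7}$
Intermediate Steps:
$p{\left(J \right)} = - \frac{4}{7} + \frac{J + 4 J^{2}}{2936 + J}$ ($p{\left(J \right)} = - \frac{4}{7} + \frac{J + \left(J + J\right) \left(J + J\right)}{J + 2936} = - \frac{4}{7} + \frac{J + 2 J 2 J}{2936 + J} = - \frac{4}{7} + \frac{J + 4 J^{2}}{2936 + J}$)
$\frac{1}{p{\left(w \right)} + 2900207} = \frac{1}{\frac{-11744 + 3 \cdot 1416 + 28 \cdot 1416^{2}}{7 \left(2936 + 1416\right)} + 2900207} = \frac{1}{\frac{-11744 + 4248 + 28 \cdot 2005056}{7 \cdot 4352} + 2900207} = \frac{1}{\frac{1}{7} \cdot \frac{1}{4352} \left(-11744 + 4248 + 56141568\right) + 2900207} = \frac{1}{\frac{1}{7} \cdot \frac{1}{4352} \cdot 56134072 + 2900207} = \frac{1}{\frac{7016759}{3808} + 2900207} = \frac{1}{\frac{11051005015}{3808}} = \frac{3808}{11051005015}$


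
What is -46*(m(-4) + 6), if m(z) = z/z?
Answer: -322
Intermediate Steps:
m(z) = 1
-46*(m(-4) + 6) = -46*(1 + 6) = -46*7 = -322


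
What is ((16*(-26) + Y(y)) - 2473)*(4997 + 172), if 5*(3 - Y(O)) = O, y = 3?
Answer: -74604177/5 ≈ -1.4921e+7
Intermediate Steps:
Y(O) = 3 - O/5
((16*(-26) + Y(y)) - 2473)*(4997 + 172) = ((16*(-26) + (3 - 1/5*3)) - 2473)*(4997 + 172) = ((-416 + (3 - 3/5)) - 2473)*5169 = ((-416 + 12/5) - 2473)*5169 = (-2068/5 - 2473)*5169 = -14433/5*5169 = -74604177/5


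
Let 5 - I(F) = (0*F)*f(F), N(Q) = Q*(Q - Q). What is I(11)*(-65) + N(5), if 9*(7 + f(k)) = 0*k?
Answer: -325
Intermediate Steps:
f(k) = -7 (f(k) = -7 + (0*k)/9 = -7 + (⅑)*0 = -7 + 0 = -7)
N(Q) = 0 (N(Q) = Q*0 = 0)
I(F) = 5 (I(F) = 5 - 0*F*(-7) = 5 - 0*(-7) = 5 - 1*0 = 5 + 0 = 5)
I(11)*(-65) + N(5) = 5*(-65) + 0 = -325 + 0 = -325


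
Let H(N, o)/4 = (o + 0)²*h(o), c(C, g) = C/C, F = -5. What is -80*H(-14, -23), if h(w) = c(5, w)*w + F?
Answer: 4739840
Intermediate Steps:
c(C, g) = 1
h(w) = -5 + w (h(w) = 1*w - 5 = w - 5 = -5 + w)
H(N, o) = 4*o²*(-5 + o) (H(N, o) = 4*((o + 0)²*(-5 + o)) = 4*(o²*(-5 + o)) = 4*o²*(-5 + o))
-80*H(-14, -23) = -320*(-23)²*(-5 - 23) = -320*529*(-28) = -80*(-59248) = 4739840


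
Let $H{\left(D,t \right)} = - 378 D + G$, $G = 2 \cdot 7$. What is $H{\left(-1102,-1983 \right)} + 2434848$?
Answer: $2851418$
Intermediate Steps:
$G = 14$
$H{\left(D,t \right)} = 14 - 378 D$ ($H{\left(D,t \right)} = - 378 D + 14 = 14 - 378 D$)
$H{\left(-1102,-1983 \right)} + 2434848 = \left(14 - -416556\right) + 2434848 = \left(14 + 416556\right) + 2434848 = 416570 + 2434848 = 2851418$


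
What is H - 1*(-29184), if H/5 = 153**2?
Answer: 146229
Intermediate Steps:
H = 117045 (H = 5*153**2 = 5*23409 = 117045)
H - 1*(-29184) = 117045 - 1*(-29184) = 117045 + 29184 = 146229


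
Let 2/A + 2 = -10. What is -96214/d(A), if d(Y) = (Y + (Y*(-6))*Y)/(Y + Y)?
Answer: -96214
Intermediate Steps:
A = -⅙ (A = 2/(-2 - 10) = 2/(-12) = 2*(-1/12) = -⅙ ≈ -0.16667)
d(Y) = (Y - 6*Y²)/(2*Y) (d(Y) = (Y + (-6*Y)*Y)/((2*Y)) = (Y - 6*Y²)*(1/(2*Y)) = (Y - 6*Y²)/(2*Y))
-96214/d(A) = -96214/(½ - 3*(-⅙)) = -96214/(½ + ½) = -96214/1 = -96214*1 = -96214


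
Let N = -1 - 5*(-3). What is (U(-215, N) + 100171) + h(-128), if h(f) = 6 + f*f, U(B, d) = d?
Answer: 116575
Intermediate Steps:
N = 14 (N = -1 + 15 = 14)
h(f) = 6 + f**2
(U(-215, N) + 100171) + h(-128) = (14 + 100171) + (6 + (-128)**2) = 100185 + (6 + 16384) = 100185 + 16390 = 116575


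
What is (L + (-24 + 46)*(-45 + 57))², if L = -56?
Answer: 43264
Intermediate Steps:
(L + (-24 + 46)*(-45 + 57))² = (-56 + (-24 + 46)*(-45 + 57))² = (-56 + 22*12)² = (-56 + 264)² = 208² = 43264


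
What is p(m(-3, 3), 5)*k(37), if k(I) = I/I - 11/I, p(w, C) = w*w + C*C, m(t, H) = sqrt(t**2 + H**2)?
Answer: 1118/37 ≈ 30.216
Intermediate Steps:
m(t, H) = sqrt(H**2 + t**2)
p(w, C) = C**2 + w**2 (p(w, C) = w**2 + C**2 = C**2 + w**2)
k(I) = 1 - 11/I
p(m(-3, 3), 5)*k(37) = (5**2 + (sqrt(3**2 + (-3)**2))**2)*((-11 + 37)/37) = (25 + (sqrt(9 + 9))**2)*((1/37)*26) = (25 + (sqrt(18))**2)*(26/37) = (25 + (3*sqrt(2))**2)*(26/37) = (25 + 18)*(26/37) = 43*(26/37) = 1118/37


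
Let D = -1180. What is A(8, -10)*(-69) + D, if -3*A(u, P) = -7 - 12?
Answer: -1617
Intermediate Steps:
A(u, P) = 19/3 (A(u, P) = -(-7 - 12)/3 = -⅓*(-19) = 19/3)
A(8, -10)*(-69) + D = (19/3)*(-69) - 1180 = -437 - 1180 = -1617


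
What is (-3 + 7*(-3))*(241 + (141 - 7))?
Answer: -9000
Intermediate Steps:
(-3 + 7*(-3))*(241 + (141 - 7)) = (-3 - 21)*(241 + 134) = -24*375 = -9000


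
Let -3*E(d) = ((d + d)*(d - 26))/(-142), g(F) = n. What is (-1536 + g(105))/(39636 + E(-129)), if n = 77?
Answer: -103589/2820821 ≈ -0.036723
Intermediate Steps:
g(F) = 77
E(d) = d*(-26 + d)/213 (E(d) = -(d + d)*(d - 26)/(3*(-142)) = -(2*d)*(-26 + d)*(-1)/(3*142) = -2*d*(-26 + d)*(-1)/(3*142) = -(-1)*d*(-26 + d)/213 = d*(-26 + d)/213)
(-1536 + g(105))/(39636 + E(-129)) = (-1536 + 77)/(39636 + (1/213)*(-129)*(-26 - 129)) = -1459/(39636 + (1/213)*(-129)*(-155)) = -1459/(39636 + 6665/71) = -1459/2820821/71 = -1459*71/2820821 = -103589/2820821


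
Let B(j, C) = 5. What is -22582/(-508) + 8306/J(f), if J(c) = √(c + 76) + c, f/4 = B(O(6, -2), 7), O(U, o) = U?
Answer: 1425842/2413 - 4153*√6/38 ≈ 323.20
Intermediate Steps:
f = 20 (f = 4*5 = 20)
J(c) = c + √(76 + c) (J(c) = √(76 + c) + c = c + √(76 + c))
-22582/(-508) + 8306/J(f) = -22582/(-508) + 8306/(20 + √(76 + 20)) = -22582*(-1/508) + 8306/(20 + √96) = 11291/254 + 8306/(20 + 4*√6)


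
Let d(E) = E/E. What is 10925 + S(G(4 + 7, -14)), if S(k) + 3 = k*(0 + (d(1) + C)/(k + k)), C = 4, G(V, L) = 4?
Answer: 21849/2 ≈ 10925.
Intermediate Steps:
d(E) = 1
S(k) = -½ (S(k) = -3 + k*(0 + (1 + 4)/(k + k)) = -3 + k*(0 + 5/((2*k))) = -3 + k*(0 + 5*(1/(2*k))) = -3 + k*(0 + 5/(2*k)) = -3 + k*(5/(2*k)) = -3 + 5/2 = -½)
10925 + S(G(4 + 7, -14)) = 10925 - ½ = 21849/2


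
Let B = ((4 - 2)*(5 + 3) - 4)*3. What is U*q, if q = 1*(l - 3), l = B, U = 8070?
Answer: 266310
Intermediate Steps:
B = 36 (B = (2*8 - 4)*3 = (16 - 4)*3 = 12*3 = 36)
l = 36
q = 33 (q = 1*(36 - 3) = 1*33 = 33)
U*q = 8070*33 = 266310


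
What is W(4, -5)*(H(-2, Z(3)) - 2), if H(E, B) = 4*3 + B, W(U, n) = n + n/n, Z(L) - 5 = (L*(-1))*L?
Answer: -24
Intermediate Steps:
Z(L) = 5 - L**2 (Z(L) = 5 + (L*(-1))*L = 5 + (-L)*L = 5 - L**2)
W(U, n) = 1 + n (W(U, n) = n + 1 = 1 + n)
H(E, B) = 12 + B
W(4, -5)*(H(-2, Z(3)) - 2) = (1 - 5)*((12 + (5 - 1*3**2)) - 2) = -4*((12 + (5 - 1*9)) - 2) = -4*((12 + (5 - 9)) - 2) = -4*((12 - 4) - 2) = -4*(8 - 2) = -4*6 = -24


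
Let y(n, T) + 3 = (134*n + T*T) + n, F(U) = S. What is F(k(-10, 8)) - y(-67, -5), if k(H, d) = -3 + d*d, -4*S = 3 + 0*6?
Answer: 36089/4 ≈ 9022.3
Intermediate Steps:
S = -3/4 (S = -(3 + 0*6)/4 = -(3 + 0)/4 = -1/4*3 = -3/4 ≈ -0.75000)
k(H, d) = -3 + d**2
F(U) = -3/4
y(n, T) = -3 + T**2 + 135*n (y(n, T) = -3 + ((134*n + T*T) + n) = -3 + ((134*n + T**2) + n) = -3 + ((T**2 + 134*n) + n) = -3 + (T**2 + 135*n) = -3 + T**2 + 135*n)
F(k(-10, 8)) - y(-67, -5) = -3/4 - (-3 + (-5)**2 + 135*(-67)) = -3/4 - (-3 + 25 - 9045) = -3/4 - 1*(-9023) = -3/4 + 9023 = 36089/4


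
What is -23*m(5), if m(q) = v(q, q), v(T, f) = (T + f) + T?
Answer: -345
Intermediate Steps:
v(T, f) = f + 2*T
m(q) = 3*q (m(q) = q + 2*q = 3*q)
-23*m(5) = -69*5 = -23*15 = -345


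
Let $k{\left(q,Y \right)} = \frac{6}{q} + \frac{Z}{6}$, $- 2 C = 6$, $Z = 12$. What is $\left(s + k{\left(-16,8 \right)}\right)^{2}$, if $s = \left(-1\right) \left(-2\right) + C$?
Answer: $\frac{25}{64} \approx 0.39063$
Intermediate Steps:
$C = -3$ ($C = \left(- \frac{1}{2}\right) 6 = -3$)
$k{\left(q,Y \right)} = 2 + \frac{6}{q}$ ($k{\left(q,Y \right)} = \frac{6}{q} + \frac{12}{6} = \frac{6}{q} + 12 \cdot \frac{1}{6} = \frac{6}{q} + 2 = 2 + \frac{6}{q}$)
$s = -1$ ($s = \left(-1\right) \left(-2\right) - 3 = 2 - 3 = -1$)
$\left(s + k{\left(-16,8 \right)}\right)^{2} = \left(-1 + \left(2 + \frac{6}{-16}\right)\right)^{2} = \left(-1 + \left(2 + 6 \left(- \frac{1}{16}\right)\right)\right)^{2} = \left(-1 + \left(2 - \frac{3}{8}\right)\right)^{2} = \left(-1 + \frac{13}{8}\right)^{2} = \left(\frac{5}{8}\right)^{2} = \frac{25}{64}$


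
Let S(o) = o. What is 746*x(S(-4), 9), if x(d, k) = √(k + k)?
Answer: 2238*√2 ≈ 3165.0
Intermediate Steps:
x(d, k) = √2*√k (x(d, k) = √(2*k) = √2*√k)
746*x(S(-4), 9) = 746*(√2*√9) = 746*(√2*3) = 746*(3*√2) = 2238*√2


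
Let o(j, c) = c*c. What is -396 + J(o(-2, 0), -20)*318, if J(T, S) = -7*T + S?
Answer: -6756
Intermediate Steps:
o(j, c) = c²
J(T, S) = S - 7*T
-396 + J(o(-2, 0), -20)*318 = -396 + (-20 - 7*0²)*318 = -396 + (-20 - 7*0)*318 = -396 + (-20 + 0)*318 = -396 - 20*318 = -396 - 6360 = -6756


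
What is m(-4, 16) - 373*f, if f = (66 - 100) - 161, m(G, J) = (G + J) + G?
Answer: 72743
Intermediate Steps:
m(G, J) = J + 2*G
f = -195 (f = -34 - 161 = -195)
m(-4, 16) - 373*f = (16 + 2*(-4)) - 373*(-195) = (16 - 8) + 72735 = 8 + 72735 = 72743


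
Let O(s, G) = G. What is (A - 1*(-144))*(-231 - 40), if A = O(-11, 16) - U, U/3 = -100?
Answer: -124660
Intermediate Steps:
U = -300 (U = 3*(-100) = -300)
A = 316 (A = 16 - 1*(-300) = 16 + 300 = 316)
(A - 1*(-144))*(-231 - 40) = (316 - 1*(-144))*(-231 - 40) = (316 + 144)*(-271) = 460*(-271) = -124660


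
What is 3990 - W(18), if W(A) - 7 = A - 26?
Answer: 3991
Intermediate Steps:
W(A) = -19 + A (W(A) = 7 + (A - 26) = 7 + (-26 + A) = -19 + A)
3990 - W(18) = 3990 - (-19 + 18) = 3990 - 1*(-1) = 3990 + 1 = 3991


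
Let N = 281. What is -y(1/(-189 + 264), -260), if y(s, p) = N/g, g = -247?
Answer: 281/247 ≈ 1.1377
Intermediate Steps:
y(s, p) = -281/247 (y(s, p) = 281/(-247) = 281*(-1/247) = -281/247)
-y(1/(-189 + 264), -260) = -1*(-281/247) = 281/247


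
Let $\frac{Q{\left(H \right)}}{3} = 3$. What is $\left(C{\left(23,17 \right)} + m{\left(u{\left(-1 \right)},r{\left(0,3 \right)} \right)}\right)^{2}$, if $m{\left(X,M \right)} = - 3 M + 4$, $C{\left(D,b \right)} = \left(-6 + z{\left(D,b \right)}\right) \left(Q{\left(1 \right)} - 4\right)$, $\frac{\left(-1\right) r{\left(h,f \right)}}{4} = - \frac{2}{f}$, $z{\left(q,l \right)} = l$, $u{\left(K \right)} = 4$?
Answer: $2601$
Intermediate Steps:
$Q{\left(H \right)} = 9$ ($Q{\left(H \right)} = 3 \cdot 3 = 9$)
$r{\left(h,f \right)} = \frac{8}{f}$ ($r{\left(h,f \right)} = - 4 \left(- \frac{2}{f}\right) = \frac{8}{f}$)
$C{\left(D,b \right)} = -30 + 5 b$ ($C{\left(D,b \right)} = \left(-6 + b\right) \left(9 - 4\right) = \left(-6 + b\right) 5 = -30 + 5 b$)
$m{\left(X,M \right)} = 4 - 3 M$
$\left(C{\left(23,17 \right)} + m{\left(u{\left(-1 \right)},r{\left(0,3 \right)} \right)}\right)^{2} = \left(\left(-30 + 5 \cdot 17\right) + \left(4 - 3 \cdot \frac{8}{3}\right)\right)^{2} = \left(\left(-30 + 85\right) + \left(4 - 3 \cdot 8 \cdot \frac{1}{3}\right)\right)^{2} = \left(55 + \left(4 - 8\right)\right)^{2} = \left(55 - 4\right)^{2} = 51^{2} = 2601$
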